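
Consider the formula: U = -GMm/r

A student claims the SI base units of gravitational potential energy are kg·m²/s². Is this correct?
Units of each symbol in U = -GMm/r:
  G (gravitational constant): m³/(kg·s²)
  M (mass): kg
  m (mass): kg
  r (distance): m  → in the denominator, contributes 1/m
  The minus sign does not affect the units.

Multiplying the contributions: [m³/(kg·s²)] · [kg] · [kg] · [1/m]
Adding exponents of each base unit: kg: 1, m: 2, s: -2
SI base units of gravitational potential energy: kg·m²/s²

The claimed units kg·m²/s² match the derived units, so the claim is correct.

Answer: Yes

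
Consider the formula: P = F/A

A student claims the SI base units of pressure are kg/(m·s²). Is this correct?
Units of each symbol in P = F/A:
  F (force): kg·m/s²
  A (area): m²  → in the denominator, contributes 1/m²

Multiplying the contributions: [kg·m/s²] · [1/m²]
Adding exponents of each base unit: kg: 1, m: -1, s: -2
SI base units of pressure: kg/(m·s²)

The claimed units kg/(m·s²) match the derived units, so the claim is correct.

Answer: Yes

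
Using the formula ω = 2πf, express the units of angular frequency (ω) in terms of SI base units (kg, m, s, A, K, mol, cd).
Units of each symbol in ω = 2πf:
  f (frequency): 1/s
  The factor 2π is dimensionless.

Multiplying the contributions: [1/s]
Adding exponents of each base unit: s: -1
SI base units of angular frequency: 1/s

Answer: 1/s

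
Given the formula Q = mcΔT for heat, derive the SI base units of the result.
Units of each symbol in Q = mcΔT:
  m (mass): kg
  c (specific heat capacity, in J/(kg·K)): m²/(s²·K)
  ΔT (temperature change): K

Multiplying the contributions: [kg] · [m²/(s²·K)] · [K]
Adding exponents of each base unit: kg: 1, m: 2, s: -2
SI base units of heat: kg·m²/s²

Answer: kg·m²/s²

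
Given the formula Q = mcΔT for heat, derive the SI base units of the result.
Units of each symbol in Q = mcΔT:
  m (mass): kg
  c (specific heat capacity, in J/(kg·K)): m²/(s²·K)
  ΔT (temperature change): K

Multiplying the contributions: [kg] · [m²/(s²·K)] · [K]
Adding exponents of each base unit: kg: 1, m: 2, s: -2
SI base units of heat: kg·m²/s²

Answer: kg·m²/s²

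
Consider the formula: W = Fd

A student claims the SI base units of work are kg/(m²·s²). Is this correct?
Units of each symbol in W = Fd:
  F (force): kg·m/s²
  d (displacement): m

Multiplying the contributions: [kg·m/s²] · [m]
Adding exponents of each base unit: kg: 1, m: 2, s: -2
SI base units of work: kg·m²/s²

The claimed units kg/(m²·s²) (exponents kg: 1, m: -2, s: -2) do not match the derived units kg·m²/s² (exponents kg: 1, m: 2, s: -2), so the claim is incorrect.

Answer: No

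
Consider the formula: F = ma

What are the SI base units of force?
Units of each symbol in F = ma:
  m (mass): kg
  a (acceleration): m/s²

Multiplying the contributions: [kg] · [m/s²]
Adding exponents of each base unit: kg: 1, m: 1, s: -2
SI base units of force: kg·m/s²

Answer: kg·m/s²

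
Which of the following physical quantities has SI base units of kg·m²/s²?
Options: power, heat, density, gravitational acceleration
Checking the SI base units of each option:
  power (P = W/t): kg·m²/s³  ✗
  heat (Q = mcΔT): kg·m²/s²  ✓ matches
  density (ρ = m/V): kg/m³  ✗
  gravitational acceleration (g = GM/r²): m/s²  ✗

Only heat has units kg·m²/s².

Answer: heat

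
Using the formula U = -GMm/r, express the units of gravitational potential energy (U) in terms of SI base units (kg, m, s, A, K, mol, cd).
Units of each symbol in U = -GMm/r:
  G (gravitational constant): m³/(kg·s²)
  M (mass): kg
  m (mass): kg
  r (distance): m  → in the denominator, contributes 1/m
  The minus sign does not affect the units.

Multiplying the contributions: [m³/(kg·s²)] · [kg] · [kg] · [1/m]
Adding exponents of each base unit: kg: 1, m: 2, s: -2
SI base units of gravitational potential energy: kg·m²/s²

Answer: kg·m²/s²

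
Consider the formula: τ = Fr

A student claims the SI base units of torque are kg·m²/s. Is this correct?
Units of each symbol in τ = Fr:
  F (force): kg·m/s²
  r (lever arm): m

Multiplying the contributions: [kg·m/s²] · [m]
Adding exponents of each base unit: kg: 1, m: 2, s: -2
SI base units of torque: kg·m²/s²

The claimed units kg·m²/s (exponents kg: 1, m: 2, s: -1) do not match the derived units kg·m²/s² (exponents kg: 1, m: 2, s: -2), so the claim is incorrect.

Answer: No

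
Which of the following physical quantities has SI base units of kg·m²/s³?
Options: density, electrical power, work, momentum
Checking the SI base units of each option:
  density (ρ = m/V): kg/m³  ✗
  electrical power (P = IV): kg·m²/s³  ✓ matches
  work (W = Fd): kg·m²/s²  ✗
  momentum (p = mv): kg·m/s  ✗

Only electrical power has units kg·m²/s³.

Answer: electrical power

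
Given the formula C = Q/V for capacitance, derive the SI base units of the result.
Units of each symbol in C = Q/V:
  Q (charge, in coulombs): s·A
  V (voltage, in volts): kg·m²/(s³·A)  → in the denominator, contributes s³·A/(kg·m²)

Multiplying the contributions: [s·A] · [s³·A/(kg·m²)]
Adding exponents of each base unit: kg: -1, m: -2, s: 4, A: 2
SI base units of capacitance: s⁴·A²/(kg·m²)

Answer: s⁴·A²/(kg·m²)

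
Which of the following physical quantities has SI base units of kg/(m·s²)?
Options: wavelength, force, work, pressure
Checking the SI base units of each option:
  wavelength (λ = v/f): m  ✗
  force (F = ma): kg·m/s²  ✗
  work (W = Fd): kg·m²/s²  ✗
  pressure (P = F/A): kg/(m·s²)  ✓ matches

Only pressure has units kg/(m·s²).

Answer: pressure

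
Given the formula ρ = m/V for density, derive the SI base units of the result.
Units of each symbol in ρ = m/V:
  m (mass): kg
  V (volume): m³  → in the denominator, contributes 1/m³

Multiplying the contributions: [kg] · [1/m³]
Adding exponents of each base unit: kg: 1, m: -3
SI base units of density: kg/m³

Answer: kg/m³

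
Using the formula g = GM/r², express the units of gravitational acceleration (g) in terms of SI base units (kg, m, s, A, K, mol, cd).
Units of each symbol in g = GM/r²:
  G (gravitational constant): m³/(kg·s²)
  M (mass): kg
  r (distance): m  → to the power 2 in the denominator, contributes 1/m²

Multiplying the contributions: [m³/(kg·s²)] · [kg] · [1/m²]
Adding exponents of each base unit: m: 1, s: -2
SI base units of gravitational acceleration: m/s²

Answer: m/s²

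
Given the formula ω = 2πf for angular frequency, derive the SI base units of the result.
Units of each symbol in ω = 2πf:
  f (frequency): 1/s
  The factor 2π is dimensionless.

Multiplying the contributions: [1/s]
Adding exponents of each base unit: s: -1
SI base units of angular frequency: 1/s

Answer: 1/s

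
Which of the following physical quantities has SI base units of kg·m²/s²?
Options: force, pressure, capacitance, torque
Checking the SI base units of each option:
  force (F = ma): kg·m/s²  ✗
  pressure (P = F/A): kg/(m·s²)  ✗
  capacitance (C = Q/V): s⁴·A²/(kg·m²)  ✗
  torque (τ = Fr): kg·m²/s²  ✓ matches

Only torque has units kg·m²/s².

Answer: torque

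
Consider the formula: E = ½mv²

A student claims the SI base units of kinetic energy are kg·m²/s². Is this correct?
Units of each symbol in E = ½mv²:
  m (mass): kg
  v (speed): m/s  → to the power 2, contributes m²/s²
  The factor ½ is dimensionless.

Multiplying the contributions: [kg] · [m²/s²]
Adding exponents of each base unit: kg: 1, m: 2, s: -2
SI base units of kinetic energy: kg·m²/s²

The claimed units kg·m²/s² match the derived units, so the claim is correct.

Answer: Yes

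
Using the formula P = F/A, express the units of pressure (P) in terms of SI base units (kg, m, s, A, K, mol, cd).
Units of each symbol in P = F/A:
  F (force): kg·m/s²
  A (area): m²  → in the denominator, contributes 1/m²

Multiplying the contributions: [kg·m/s²] · [1/m²]
Adding exponents of each base unit: kg: 1, m: -1, s: -2
SI base units of pressure: kg/(m·s²)

Answer: kg/(m·s²)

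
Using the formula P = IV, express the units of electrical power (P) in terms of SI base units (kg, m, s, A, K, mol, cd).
Units of each symbol in P = IV:
  I (current): A
  V (voltage, in volts): kg·m²/(s³·A)

Multiplying the contributions: [A] · [kg·m²/(s³·A)]
Adding exponents of each base unit: kg: 1, m: 2, s: -3
SI base units of electrical power: kg·m²/s³

Answer: kg·m²/s³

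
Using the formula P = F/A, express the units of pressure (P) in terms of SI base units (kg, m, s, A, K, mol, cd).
Units of each symbol in P = F/A:
  F (force): kg·m/s²
  A (area): m²  → in the denominator, contributes 1/m²

Multiplying the contributions: [kg·m/s²] · [1/m²]
Adding exponents of each base unit: kg: 1, m: -1, s: -2
SI base units of pressure: kg/(m·s²)

Answer: kg/(m·s²)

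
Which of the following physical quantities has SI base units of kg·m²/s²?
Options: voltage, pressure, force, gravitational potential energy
Checking the SI base units of each option:
  voltage (V = IR): kg·m²/(s³·A)  ✗
  pressure (P = F/A): kg/(m·s²)  ✗
  force (F = ma): kg·m/s²  ✗
  gravitational potential energy (U = -GMm/r): kg·m²/s²  ✓ matches

Only gravitational potential energy has units kg·m²/s².

Answer: gravitational potential energy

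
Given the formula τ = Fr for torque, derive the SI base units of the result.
Units of each symbol in τ = Fr:
  F (force): kg·m/s²
  r (lever arm): m

Multiplying the contributions: [kg·m/s²] · [m]
Adding exponents of each base unit: kg: 1, m: 2, s: -2
SI base units of torque: kg·m²/s²

Answer: kg·m²/s²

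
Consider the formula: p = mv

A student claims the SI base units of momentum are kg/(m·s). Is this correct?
Units of each symbol in p = mv:
  m (mass): kg
  v (velocity): m/s

Multiplying the contributions: [kg] · [m/s]
Adding exponents of each base unit: kg: 1, m: 1, s: -1
SI base units of momentum: kg·m/s

The claimed units kg/(m·s) (exponents kg: 1, m: -1, s: -1) do not match the derived units kg·m/s (exponents kg: 1, m: 1, s: -1), so the claim is incorrect.

Answer: No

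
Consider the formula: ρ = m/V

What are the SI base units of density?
Units of each symbol in ρ = m/V:
  m (mass): kg
  V (volume): m³  → in the denominator, contributes 1/m³

Multiplying the contributions: [kg] · [1/m³]
Adding exponents of each base unit: kg: 1, m: -3
SI base units of density: kg/m³

Answer: kg/m³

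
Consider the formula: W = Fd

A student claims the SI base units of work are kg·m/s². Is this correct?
Units of each symbol in W = Fd:
  F (force): kg·m/s²
  d (displacement): m

Multiplying the contributions: [kg·m/s²] · [m]
Adding exponents of each base unit: kg: 1, m: 2, s: -2
SI base units of work: kg·m²/s²

The claimed units kg·m/s² (exponents kg: 1, m: 1, s: -2) do not match the derived units kg·m²/s² (exponents kg: 1, m: 2, s: -2), so the claim is incorrect.

Answer: No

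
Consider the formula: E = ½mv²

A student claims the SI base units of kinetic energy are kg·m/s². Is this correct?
Units of each symbol in E = ½mv²:
  m (mass): kg
  v (speed): m/s  → to the power 2, contributes m²/s²
  The factor ½ is dimensionless.

Multiplying the contributions: [kg] · [m²/s²]
Adding exponents of each base unit: kg: 1, m: 2, s: -2
SI base units of kinetic energy: kg·m²/s²

The claimed units kg·m/s² (exponents kg: 1, m: 1, s: -2) do not match the derived units kg·m²/s² (exponents kg: 1, m: 2, s: -2), so the claim is incorrect.

Answer: No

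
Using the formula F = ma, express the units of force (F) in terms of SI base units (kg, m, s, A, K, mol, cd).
Units of each symbol in F = ma:
  m (mass): kg
  a (acceleration): m/s²

Multiplying the contributions: [kg] · [m/s²]
Adding exponents of each base unit: kg: 1, m: 1, s: -2
SI base units of force: kg·m/s²

Answer: kg·m/s²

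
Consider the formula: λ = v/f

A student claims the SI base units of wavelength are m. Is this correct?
Units of each symbol in λ = v/f:
  v (wave speed): m/s
  f (frequency): 1/s  → in the denominator, contributes s

Multiplying the contributions: [m/s] · [s]
Adding exponents of each base unit: m: 1
SI base units of wavelength: m

The claimed units m match the derived units, so the claim is correct.

Answer: Yes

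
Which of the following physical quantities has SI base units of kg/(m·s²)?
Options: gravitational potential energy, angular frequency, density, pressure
Checking the SI base units of each option:
  gravitational potential energy (U = -GMm/r): kg·m²/s²  ✗
  angular frequency (ω = 2πf): 1/s  ✗
  density (ρ = m/V): kg/m³  ✗
  pressure (P = F/A): kg/(m·s²)  ✓ matches

Only pressure has units kg/(m·s²).

Answer: pressure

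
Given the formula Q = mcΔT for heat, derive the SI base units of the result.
Units of each symbol in Q = mcΔT:
  m (mass): kg
  c (specific heat capacity, in J/(kg·K)): m²/(s²·K)
  ΔT (temperature change): K

Multiplying the contributions: [kg] · [m²/(s²·K)] · [K]
Adding exponents of each base unit: kg: 1, m: 2, s: -2
SI base units of heat: kg·m²/s²

Answer: kg·m²/s²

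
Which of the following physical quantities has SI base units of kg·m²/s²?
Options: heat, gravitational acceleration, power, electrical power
Checking the SI base units of each option:
  heat (Q = mcΔT): kg·m²/s²  ✓ matches
  gravitational acceleration (g = GM/r²): m/s²  ✗
  power (P = W/t): kg·m²/s³  ✗
  electrical power (P = IV): kg·m²/s³  ✗

Only heat has units kg·m²/s².

Answer: heat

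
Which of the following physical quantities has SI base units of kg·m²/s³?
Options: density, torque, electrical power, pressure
Checking the SI base units of each option:
  density (ρ = m/V): kg/m³  ✗
  torque (τ = Fr): kg·m²/s²  ✗
  electrical power (P = IV): kg·m²/s³  ✓ matches
  pressure (P = F/A): kg/(m·s²)  ✗

Only electrical power has units kg·m²/s³.

Answer: electrical power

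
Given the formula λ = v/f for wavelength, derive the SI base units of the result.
Units of each symbol in λ = v/f:
  v (wave speed): m/s
  f (frequency): 1/s  → in the denominator, contributes s

Multiplying the contributions: [m/s] · [s]
Adding exponents of each base unit: m: 1
SI base units of wavelength: m

Answer: m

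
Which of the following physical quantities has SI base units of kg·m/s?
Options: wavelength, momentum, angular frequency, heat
Checking the SI base units of each option:
  wavelength (λ = v/f): m  ✗
  momentum (p = mv): kg·m/s  ✓ matches
  angular frequency (ω = 2πf): 1/s  ✗
  heat (Q = mcΔT): kg·m²/s²  ✗

Only momentum has units kg·m/s.

Answer: momentum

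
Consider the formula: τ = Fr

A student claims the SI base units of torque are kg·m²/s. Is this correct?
Units of each symbol in τ = Fr:
  F (force): kg·m/s²
  r (lever arm): m

Multiplying the contributions: [kg·m/s²] · [m]
Adding exponents of each base unit: kg: 1, m: 2, s: -2
SI base units of torque: kg·m²/s²

The claimed units kg·m²/s (exponents kg: 1, m: 2, s: -1) do not match the derived units kg·m²/s² (exponents kg: 1, m: 2, s: -2), so the claim is incorrect.

Answer: No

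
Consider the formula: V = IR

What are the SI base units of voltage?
Units of each symbol in V = IR:
  I (current): A
  R (resistance, in ohms): kg·m²/(s³·A²)

Multiplying the contributions: [A] · [kg·m²/(s³·A²)]
Adding exponents of each base unit: kg: 1, m: 2, s: -3, A: -1
SI base units of voltage: kg·m²/(s³·A)

Answer: kg·m²/(s³·A)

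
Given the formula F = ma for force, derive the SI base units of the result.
Units of each symbol in F = ma:
  m (mass): kg
  a (acceleration): m/s²

Multiplying the contributions: [kg] · [m/s²]
Adding exponents of each base unit: kg: 1, m: 1, s: -2
SI base units of force: kg·m/s²

Answer: kg·m/s²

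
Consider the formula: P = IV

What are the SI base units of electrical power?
Units of each symbol in P = IV:
  I (current): A
  V (voltage, in volts): kg·m²/(s³·A)

Multiplying the contributions: [A] · [kg·m²/(s³·A)]
Adding exponents of each base unit: kg: 1, m: 2, s: -3
SI base units of electrical power: kg·m²/s³

Answer: kg·m²/s³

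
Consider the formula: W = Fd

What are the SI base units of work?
Units of each symbol in W = Fd:
  F (force): kg·m/s²
  d (displacement): m

Multiplying the contributions: [kg·m/s²] · [m]
Adding exponents of each base unit: kg: 1, m: 2, s: -2
SI base units of work: kg·m²/s²

Answer: kg·m²/s²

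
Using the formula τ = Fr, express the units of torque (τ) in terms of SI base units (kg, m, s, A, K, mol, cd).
Units of each symbol in τ = Fr:
  F (force): kg·m/s²
  r (lever arm): m

Multiplying the contributions: [kg·m/s²] · [m]
Adding exponents of each base unit: kg: 1, m: 2, s: -2
SI base units of torque: kg·m²/s²

Answer: kg·m²/s²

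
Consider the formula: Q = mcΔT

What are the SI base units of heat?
Units of each symbol in Q = mcΔT:
  m (mass): kg
  c (specific heat capacity, in J/(kg·K)): m²/(s²·K)
  ΔT (temperature change): K

Multiplying the contributions: [kg] · [m²/(s²·K)] · [K]
Adding exponents of each base unit: kg: 1, m: 2, s: -2
SI base units of heat: kg·m²/s²

Answer: kg·m²/s²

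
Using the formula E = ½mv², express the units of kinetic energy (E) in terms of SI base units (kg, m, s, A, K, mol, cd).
Units of each symbol in E = ½mv²:
  m (mass): kg
  v (speed): m/s  → to the power 2, contributes m²/s²
  The factor ½ is dimensionless.

Multiplying the contributions: [kg] · [m²/s²]
Adding exponents of each base unit: kg: 1, m: 2, s: -2
SI base units of kinetic energy: kg·m²/s²

Answer: kg·m²/s²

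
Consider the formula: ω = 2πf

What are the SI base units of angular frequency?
Units of each symbol in ω = 2πf:
  f (frequency): 1/s
  The factor 2π is dimensionless.

Multiplying the contributions: [1/s]
Adding exponents of each base unit: s: -1
SI base units of angular frequency: 1/s

Answer: 1/s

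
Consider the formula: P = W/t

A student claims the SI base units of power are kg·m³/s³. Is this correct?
Units of each symbol in P = W/t:
  W (work): kg·m²/s²
  t (time): s  → in the denominator, contributes 1/s

Multiplying the contributions: [kg·m²/s²] · [1/s]
Adding exponents of each base unit: kg: 1, m: 2, s: -3
SI base units of power: kg·m²/s³

The claimed units kg·m³/s³ (exponents kg: 1, m: 3, s: -3) do not match the derived units kg·m²/s³ (exponents kg: 1, m: 2, s: -3), so the claim is incorrect.

Answer: No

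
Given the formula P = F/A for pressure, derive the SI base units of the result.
Units of each symbol in P = F/A:
  F (force): kg·m/s²
  A (area): m²  → in the denominator, contributes 1/m²

Multiplying the contributions: [kg·m/s²] · [1/m²]
Adding exponents of each base unit: kg: 1, m: -1, s: -2
SI base units of pressure: kg/(m·s²)

Answer: kg/(m·s²)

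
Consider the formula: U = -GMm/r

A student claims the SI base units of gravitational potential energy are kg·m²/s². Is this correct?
Units of each symbol in U = -GMm/r:
  G (gravitational constant): m³/(kg·s²)
  M (mass): kg
  m (mass): kg
  r (distance): m  → in the denominator, contributes 1/m
  The minus sign does not affect the units.

Multiplying the contributions: [m³/(kg·s²)] · [kg] · [kg] · [1/m]
Adding exponents of each base unit: kg: 1, m: 2, s: -2
SI base units of gravitational potential energy: kg·m²/s²

The claimed units kg·m²/s² match the derived units, so the claim is correct.

Answer: Yes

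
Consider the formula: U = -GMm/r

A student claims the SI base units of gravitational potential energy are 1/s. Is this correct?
Units of each symbol in U = -GMm/r:
  G (gravitational constant): m³/(kg·s²)
  M (mass): kg
  m (mass): kg
  r (distance): m  → in the denominator, contributes 1/m
  The minus sign does not affect the units.

Multiplying the contributions: [m³/(kg·s²)] · [kg] · [kg] · [1/m]
Adding exponents of each base unit: kg: 1, m: 2, s: -2
SI base units of gravitational potential energy: kg·m²/s²

The claimed units 1/s (exponents s: -1) do not match the derived units kg·m²/s² (exponents kg: 1, m: 2, s: -2), so the claim is incorrect.

Answer: No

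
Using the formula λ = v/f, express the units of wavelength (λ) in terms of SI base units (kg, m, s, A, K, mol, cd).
Units of each symbol in λ = v/f:
  v (wave speed): m/s
  f (frequency): 1/s  → in the denominator, contributes s

Multiplying the contributions: [m/s] · [s]
Adding exponents of each base unit: m: 1
SI base units of wavelength: m

Answer: m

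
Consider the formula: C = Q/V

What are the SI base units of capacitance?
Units of each symbol in C = Q/V:
  Q (charge, in coulombs): s·A
  V (voltage, in volts): kg·m²/(s³·A)  → in the denominator, contributes s³·A/(kg·m²)

Multiplying the contributions: [s·A] · [s³·A/(kg·m²)]
Adding exponents of each base unit: kg: -1, m: -2, s: 4, A: 2
SI base units of capacitance: s⁴·A²/(kg·m²)

Answer: s⁴·A²/(kg·m²)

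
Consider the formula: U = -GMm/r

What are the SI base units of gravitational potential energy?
Units of each symbol in U = -GMm/r:
  G (gravitational constant): m³/(kg·s²)
  M (mass): kg
  m (mass): kg
  r (distance): m  → in the denominator, contributes 1/m
  The minus sign does not affect the units.

Multiplying the contributions: [m³/(kg·s²)] · [kg] · [kg] · [1/m]
Adding exponents of each base unit: kg: 1, m: 2, s: -2
SI base units of gravitational potential energy: kg·m²/s²

Answer: kg·m²/s²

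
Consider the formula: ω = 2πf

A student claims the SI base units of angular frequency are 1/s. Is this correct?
Units of each symbol in ω = 2πf:
  f (frequency): 1/s
  The factor 2π is dimensionless.

Multiplying the contributions: [1/s]
Adding exponents of each base unit: s: -1
SI base units of angular frequency: 1/s

The claimed units 1/s match the derived units, so the claim is correct.

Answer: Yes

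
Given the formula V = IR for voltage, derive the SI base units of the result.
Units of each symbol in V = IR:
  I (current): A
  R (resistance, in ohms): kg·m²/(s³·A²)

Multiplying the contributions: [A] · [kg·m²/(s³·A²)]
Adding exponents of each base unit: kg: 1, m: 2, s: -3, A: -1
SI base units of voltage: kg·m²/(s³·A)

Answer: kg·m²/(s³·A)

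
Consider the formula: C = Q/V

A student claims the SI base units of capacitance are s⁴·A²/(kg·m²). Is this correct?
Units of each symbol in C = Q/V:
  Q (charge, in coulombs): s·A
  V (voltage, in volts): kg·m²/(s³·A)  → in the denominator, contributes s³·A/(kg·m²)

Multiplying the contributions: [s·A] · [s³·A/(kg·m²)]
Adding exponents of each base unit: kg: -1, m: -2, s: 4, A: 2
SI base units of capacitance: s⁴·A²/(kg·m²)

The claimed units s⁴·A²/(kg·m²) match the derived units, so the claim is correct.

Answer: Yes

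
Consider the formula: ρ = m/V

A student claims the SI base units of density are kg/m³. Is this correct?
Units of each symbol in ρ = m/V:
  m (mass): kg
  V (volume): m³  → in the denominator, contributes 1/m³

Multiplying the contributions: [kg] · [1/m³]
Adding exponents of each base unit: kg: 1, m: -3
SI base units of density: kg/m³

The claimed units kg/m³ match the derived units, so the claim is correct.

Answer: Yes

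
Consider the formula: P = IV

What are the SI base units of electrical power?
Units of each symbol in P = IV:
  I (current): A
  V (voltage, in volts): kg·m²/(s³·A)

Multiplying the contributions: [A] · [kg·m²/(s³·A)]
Adding exponents of each base unit: kg: 1, m: 2, s: -3
SI base units of electrical power: kg·m²/s³

Answer: kg·m²/s³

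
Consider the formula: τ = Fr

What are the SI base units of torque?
Units of each symbol in τ = Fr:
  F (force): kg·m/s²
  r (lever arm): m

Multiplying the contributions: [kg·m/s²] · [m]
Adding exponents of each base unit: kg: 1, m: 2, s: -2
SI base units of torque: kg·m²/s²

Answer: kg·m²/s²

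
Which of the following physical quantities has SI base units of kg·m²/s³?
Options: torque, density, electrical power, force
Checking the SI base units of each option:
  torque (τ = Fr): kg·m²/s²  ✗
  density (ρ = m/V): kg/m³  ✗
  electrical power (P = IV): kg·m²/s³  ✓ matches
  force (F = ma): kg·m/s²  ✗

Only electrical power has units kg·m²/s³.

Answer: electrical power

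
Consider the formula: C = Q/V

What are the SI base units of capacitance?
Units of each symbol in C = Q/V:
  Q (charge, in coulombs): s·A
  V (voltage, in volts): kg·m²/(s³·A)  → in the denominator, contributes s³·A/(kg·m²)

Multiplying the contributions: [s·A] · [s³·A/(kg·m²)]
Adding exponents of each base unit: kg: -1, m: -2, s: 4, A: 2
SI base units of capacitance: s⁴·A²/(kg·m²)

Answer: s⁴·A²/(kg·m²)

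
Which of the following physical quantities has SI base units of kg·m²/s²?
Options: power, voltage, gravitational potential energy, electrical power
Checking the SI base units of each option:
  power (P = W/t): kg·m²/s³  ✗
  voltage (V = IR): kg·m²/(s³·A)  ✗
  gravitational potential energy (U = -GMm/r): kg·m²/s²  ✓ matches
  electrical power (P = IV): kg·m²/s³  ✗

Only gravitational potential energy has units kg·m²/s².

Answer: gravitational potential energy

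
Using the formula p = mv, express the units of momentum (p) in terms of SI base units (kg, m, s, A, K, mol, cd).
Units of each symbol in p = mv:
  m (mass): kg
  v (velocity): m/s

Multiplying the contributions: [kg] · [m/s]
Adding exponents of each base unit: kg: 1, m: 1, s: -1
SI base units of momentum: kg·m/s

Answer: kg·m/s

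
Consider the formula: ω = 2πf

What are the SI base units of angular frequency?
Units of each symbol in ω = 2πf:
  f (frequency): 1/s
  The factor 2π is dimensionless.

Multiplying the contributions: [1/s]
Adding exponents of each base unit: s: -1
SI base units of angular frequency: 1/s

Answer: 1/s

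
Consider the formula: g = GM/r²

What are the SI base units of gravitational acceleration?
Units of each symbol in g = GM/r²:
  G (gravitational constant): m³/(kg·s²)
  M (mass): kg
  r (distance): m  → to the power 2 in the denominator, contributes 1/m²

Multiplying the contributions: [m³/(kg·s²)] · [kg] · [1/m²]
Adding exponents of each base unit: m: 1, s: -2
SI base units of gravitational acceleration: m/s²

Answer: m/s²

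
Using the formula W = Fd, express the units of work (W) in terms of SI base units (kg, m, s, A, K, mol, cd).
Units of each symbol in W = Fd:
  F (force): kg·m/s²
  d (displacement): m

Multiplying the contributions: [kg·m/s²] · [m]
Adding exponents of each base unit: kg: 1, m: 2, s: -2
SI base units of work: kg·m²/s²

Answer: kg·m²/s²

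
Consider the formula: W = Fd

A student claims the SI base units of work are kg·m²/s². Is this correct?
Units of each symbol in W = Fd:
  F (force): kg·m/s²
  d (displacement): m

Multiplying the contributions: [kg·m/s²] · [m]
Adding exponents of each base unit: kg: 1, m: 2, s: -2
SI base units of work: kg·m²/s²

The claimed units kg·m²/s² match the derived units, so the claim is correct.

Answer: Yes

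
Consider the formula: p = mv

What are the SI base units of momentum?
Units of each symbol in p = mv:
  m (mass): kg
  v (velocity): m/s

Multiplying the contributions: [kg] · [m/s]
Adding exponents of each base unit: kg: 1, m: 1, s: -1
SI base units of momentum: kg·m/s

Answer: kg·m/s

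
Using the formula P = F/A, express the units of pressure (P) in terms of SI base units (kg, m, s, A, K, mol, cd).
Units of each symbol in P = F/A:
  F (force): kg·m/s²
  A (area): m²  → in the denominator, contributes 1/m²

Multiplying the contributions: [kg·m/s²] · [1/m²]
Adding exponents of each base unit: kg: 1, m: -1, s: -2
SI base units of pressure: kg/(m·s²)

Answer: kg/(m·s²)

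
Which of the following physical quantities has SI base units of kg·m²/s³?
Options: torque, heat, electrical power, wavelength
Checking the SI base units of each option:
  torque (τ = Fr): kg·m²/s²  ✗
  heat (Q = mcΔT): kg·m²/s²  ✗
  electrical power (P = IV): kg·m²/s³  ✓ matches
  wavelength (λ = v/f): m  ✗

Only electrical power has units kg·m²/s³.

Answer: electrical power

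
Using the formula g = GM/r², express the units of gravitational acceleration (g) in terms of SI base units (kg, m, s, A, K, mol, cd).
Units of each symbol in g = GM/r²:
  G (gravitational constant): m³/(kg·s²)
  M (mass): kg
  r (distance): m  → to the power 2 in the denominator, contributes 1/m²

Multiplying the contributions: [m³/(kg·s²)] · [kg] · [1/m²]
Adding exponents of each base unit: m: 1, s: -2
SI base units of gravitational acceleration: m/s²

Answer: m/s²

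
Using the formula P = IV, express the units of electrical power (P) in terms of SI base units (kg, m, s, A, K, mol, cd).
Units of each symbol in P = IV:
  I (current): A
  V (voltage, in volts): kg·m²/(s³·A)

Multiplying the contributions: [A] · [kg·m²/(s³·A)]
Adding exponents of each base unit: kg: 1, m: 2, s: -3
SI base units of electrical power: kg·m²/s³

Answer: kg·m²/s³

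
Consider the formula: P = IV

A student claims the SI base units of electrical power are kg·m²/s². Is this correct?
Units of each symbol in P = IV:
  I (current): A
  V (voltage, in volts): kg·m²/(s³·A)

Multiplying the contributions: [A] · [kg·m²/(s³·A)]
Adding exponents of each base unit: kg: 1, m: 2, s: -3
SI base units of electrical power: kg·m²/s³

The claimed units kg·m²/s² (exponents kg: 1, m: 2, s: -2) do not match the derived units kg·m²/s³ (exponents kg: 1, m: 2, s: -3), so the claim is incorrect.

Answer: No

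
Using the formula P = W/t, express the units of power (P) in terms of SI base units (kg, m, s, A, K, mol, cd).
Units of each symbol in P = W/t:
  W (work): kg·m²/s²
  t (time): s  → in the denominator, contributes 1/s

Multiplying the contributions: [kg·m²/s²] · [1/s]
Adding exponents of each base unit: kg: 1, m: 2, s: -3
SI base units of power: kg·m²/s³

Answer: kg·m²/s³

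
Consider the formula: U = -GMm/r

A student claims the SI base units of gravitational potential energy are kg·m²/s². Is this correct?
Units of each symbol in U = -GMm/r:
  G (gravitational constant): m³/(kg·s²)
  M (mass): kg
  m (mass): kg
  r (distance): m  → in the denominator, contributes 1/m
  The minus sign does not affect the units.

Multiplying the contributions: [m³/(kg·s²)] · [kg] · [kg] · [1/m]
Adding exponents of each base unit: kg: 1, m: 2, s: -2
SI base units of gravitational potential energy: kg·m²/s²

The claimed units kg·m²/s² match the derived units, so the claim is correct.

Answer: Yes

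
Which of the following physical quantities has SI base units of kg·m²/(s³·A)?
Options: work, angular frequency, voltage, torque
Checking the SI base units of each option:
  work (W = Fd): kg·m²/s²  ✗
  angular frequency (ω = 2πf): 1/s  ✗
  voltage (V = IR): kg·m²/(s³·A)  ✓ matches
  torque (τ = Fr): kg·m²/s²  ✗

Only voltage has units kg·m²/(s³·A).

Answer: voltage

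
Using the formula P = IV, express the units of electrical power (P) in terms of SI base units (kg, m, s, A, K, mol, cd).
Units of each symbol in P = IV:
  I (current): A
  V (voltage, in volts): kg·m²/(s³·A)

Multiplying the contributions: [A] · [kg·m²/(s³·A)]
Adding exponents of each base unit: kg: 1, m: 2, s: -3
SI base units of electrical power: kg·m²/s³

Answer: kg·m²/s³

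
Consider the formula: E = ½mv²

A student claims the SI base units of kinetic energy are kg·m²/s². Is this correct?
Units of each symbol in E = ½mv²:
  m (mass): kg
  v (speed): m/s  → to the power 2, contributes m²/s²
  The factor ½ is dimensionless.

Multiplying the contributions: [kg] · [m²/s²]
Adding exponents of each base unit: kg: 1, m: 2, s: -2
SI base units of kinetic energy: kg·m²/s²

The claimed units kg·m²/s² match the derived units, so the claim is correct.

Answer: Yes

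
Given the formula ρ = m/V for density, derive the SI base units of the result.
Units of each symbol in ρ = m/V:
  m (mass): kg
  V (volume): m³  → in the denominator, contributes 1/m³

Multiplying the contributions: [kg] · [1/m³]
Adding exponents of each base unit: kg: 1, m: -3
SI base units of density: kg/m³

Answer: kg/m³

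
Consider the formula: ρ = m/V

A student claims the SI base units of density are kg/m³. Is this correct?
Units of each symbol in ρ = m/V:
  m (mass): kg
  V (volume): m³  → in the denominator, contributes 1/m³

Multiplying the contributions: [kg] · [1/m³]
Adding exponents of each base unit: kg: 1, m: -3
SI base units of density: kg/m³

The claimed units kg/m³ match the derived units, so the claim is correct.

Answer: Yes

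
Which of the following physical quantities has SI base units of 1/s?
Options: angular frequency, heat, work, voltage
Checking the SI base units of each option:
  angular frequency (ω = 2πf): 1/s  ✓ matches
  heat (Q = mcΔT): kg·m²/s²  ✗
  work (W = Fd): kg·m²/s²  ✗
  voltage (V = IR): kg·m²/(s³·A)  ✗

Only angular frequency has units 1/s.

Answer: angular frequency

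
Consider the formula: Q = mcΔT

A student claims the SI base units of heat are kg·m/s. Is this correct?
Units of each symbol in Q = mcΔT:
  m (mass): kg
  c (specific heat capacity, in J/(kg·K)): m²/(s²·K)
  ΔT (temperature change): K

Multiplying the contributions: [kg] · [m²/(s²·K)] · [K]
Adding exponents of each base unit: kg: 1, m: 2, s: -2
SI base units of heat: kg·m²/s²

The claimed units kg·m/s (exponents kg: 1, m: 1, s: -1) do not match the derived units kg·m²/s² (exponents kg: 1, m: 2, s: -2), so the claim is incorrect.

Answer: No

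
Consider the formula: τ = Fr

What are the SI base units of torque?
Units of each symbol in τ = Fr:
  F (force): kg·m/s²
  r (lever arm): m

Multiplying the contributions: [kg·m/s²] · [m]
Adding exponents of each base unit: kg: 1, m: 2, s: -2
SI base units of torque: kg·m²/s²

Answer: kg·m²/s²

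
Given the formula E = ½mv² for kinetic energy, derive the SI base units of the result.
Units of each symbol in E = ½mv²:
  m (mass): kg
  v (speed): m/s  → to the power 2, contributes m²/s²
  The factor ½ is dimensionless.

Multiplying the contributions: [kg] · [m²/s²]
Adding exponents of each base unit: kg: 1, m: 2, s: -2
SI base units of kinetic energy: kg·m²/s²

Answer: kg·m²/s²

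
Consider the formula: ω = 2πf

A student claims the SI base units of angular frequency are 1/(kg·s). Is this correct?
Units of each symbol in ω = 2πf:
  f (frequency): 1/s
  The factor 2π is dimensionless.

Multiplying the contributions: [1/s]
Adding exponents of each base unit: s: -1
SI base units of angular frequency: 1/s

The claimed units 1/(kg·s) (exponents kg: -1, s: -1) do not match the derived units 1/s (exponents s: -1), so the claim is incorrect.

Answer: No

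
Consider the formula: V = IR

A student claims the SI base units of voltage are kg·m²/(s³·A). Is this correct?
Units of each symbol in V = IR:
  I (current): A
  R (resistance, in ohms): kg·m²/(s³·A²)

Multiplying the contributions: [A] · [kg·m²/(s³·A²)]
Adding exponents of each base unit: kg: 1, m: 2, s: -3, A: -1
SI base units of voltage: kg·m²/(s³·A)

The claimed units kg·m²/(s³·A) match the derived units, so the claim is correct.

Answer: Yes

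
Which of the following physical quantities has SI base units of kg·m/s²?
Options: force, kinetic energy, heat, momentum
Checking the SI base units of each option:
  force (F = ma): kg·m/s²  ✓ matches
  kinetic energy (E = ½mv²): kg·m²/s²  ✗
  heat (Q = mcΔT): kg·m²/s²  ✗
  momentum (p = mv): kg·m/s  ✗

Only force has units kg·m/s².

Answer: force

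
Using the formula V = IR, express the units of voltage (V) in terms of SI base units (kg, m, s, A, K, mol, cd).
Units of each symbol in V = IR:
  I (current): A
  R (resistance, in ohms): kg·m²/(s³·A²)

Multiplying the contributions: [A] · [kg·m²/(s³·A²)]
Adding exponents of each base unit: kg: 1, m: 2, s: -3, A: -1
SI base units of voltage: kg·m²/(s³·A)

Answer: kg·m²/(s³·A)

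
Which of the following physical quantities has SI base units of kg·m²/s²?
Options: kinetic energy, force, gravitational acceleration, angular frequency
Checking the SI base units of each option:
  kinetic energy (E = ½mv²): kg·m²/s²  ✓ matches
  force (F = ma): kg·m/s²  ✗
  gravitational acceleration (g = GM/r²): m/s²  ✗
  angular frequency (ω = 2πf): 1/s  ✗

Only kinetic energy has units kg·m²/s².

Answer: kinetic energy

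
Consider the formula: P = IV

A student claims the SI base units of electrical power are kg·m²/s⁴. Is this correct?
Units of each symbol in P = IV:
  I (current): A
  V (voltage, in volts): kg·m²/(s³·A)

Multiplying the contributions: [A] · [kg·m²/(s³·A)]
Adding exponents of each base unit: kg: 1, m: 2, s: -3
SI base units of electrical power: kg·m²/s³

The claimed units kg·m²/s⁴ (exponents kg: 1, m: 2, s: -4) do not match the derived units kg·m²/s³ (exponents kg: 1, m: 2, s: -3), so the claim is incorrect.

Answer: No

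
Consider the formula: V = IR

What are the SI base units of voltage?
Units of each symbol in V = IR:
  I (current): A
  R (resistance, in ohms): kg·m²/(s³·A²)

Multiplying the contributions: [A] · [kg·m²/(s³·A²)]
Adding exponents of each base unit: kg: 1, m: 2, s: -3, A: -1
SI base units of voltage: kg·m²/(s³·A)

Answer: kg·m²/(s³·A)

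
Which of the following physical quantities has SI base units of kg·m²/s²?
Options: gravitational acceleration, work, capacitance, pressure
Checking the SI base units of each option:
  gravitational acceleration (g = GM/r²): m/s²  ✗
  work (W = Fd): kg·m²/s²  ✓ matches
  capacitance (C = Q/V): s⁴·A²/(kg·m²)  ✗
  pressure (P = F/A): kg/(m·s²)  ✗

Only work has units kg·m²/s².

Answer: work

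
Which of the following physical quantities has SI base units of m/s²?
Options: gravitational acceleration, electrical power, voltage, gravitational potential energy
Checking the SI base units of each option:
  gravitational acceleration (g = GM/r²): m/s²  ✓ matches
  electrical power (P = IV): kg·m²/s³  ✗
  voltage (V = IR): kg·m²/(s³·A)  ✗
  gravitational potential energy (U = -GMm/r): kg·m²/s²  ✗

Only gravitational acceleration has units m/s².

Answer: gravitational acceleration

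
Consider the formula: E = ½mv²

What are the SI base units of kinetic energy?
Units of each symbol in E = ½mv²:
  m (mass): kg
  v (speed): m/s  → to the power 2, contributes m²/s²
  The factor ½ is dimensionless.

Multiplying the contributions: [kg] · [m²/s²]
Adding exponents of each base unit: kg: 1, m: 2, s: -2
SI base units of kinetic energy: kg·m²/s²

Answer: kg·m²/s²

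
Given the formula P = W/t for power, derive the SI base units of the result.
Units of each symbol in P = W/t:
  W (work): kg·m²/s²
  t (time): s  → in the denominator, contributes 1/s

Multiplying the contributions: [kg·m²/s²] · [1/s]
Adding exponents of each base unit: kg: 1, m: 2, s: -3
SI base units of power: kg·m²/s³

Answer: kg·m²/s³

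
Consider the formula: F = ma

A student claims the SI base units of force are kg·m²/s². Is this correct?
Units of each symbol in F = ma:
  m (mass): kg
  a (acceleration): m/s²

Multiplying the contributions: [kg] · [m/s²]
Adding exponents of each base unit: kg: 1, m: 1, s: -2
SI base units of force: kg·m/s²

The claimed units kg·m²/s² (exponents kg: 1, m: 2, s: -2) do not match the derived units kg·m/s² (exponents kg: 1, m: 1, s: -2), so the claim is incorrect.

Answer: No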